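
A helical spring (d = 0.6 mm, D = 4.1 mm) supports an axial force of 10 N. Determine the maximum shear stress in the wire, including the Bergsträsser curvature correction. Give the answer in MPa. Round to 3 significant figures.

583 MPa

Spring index C = D/d = 4.1/0.6 = 6.8333
K_B = (4C+2)/(4C−3) = 29.333/24.333 = 1.2055
τ₀ = 8FD/(πd³) = 8·10·4.1/(π·0.6³) = 328/0.67858 = 483.36 MPa
τ_max = K·τ₀ = 1.2055 × 483.36 = 582.68 MPa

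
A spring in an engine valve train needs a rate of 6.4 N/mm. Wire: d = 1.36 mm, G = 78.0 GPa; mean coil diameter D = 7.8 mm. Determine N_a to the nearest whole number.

11

N_a = Gd⁴/(8D³k) = (78.0×10³ × 1.36⁴)/(8 × 7.8³ × 6.4)
    = 266840 / 24297.1 = 10.98 → 11 coils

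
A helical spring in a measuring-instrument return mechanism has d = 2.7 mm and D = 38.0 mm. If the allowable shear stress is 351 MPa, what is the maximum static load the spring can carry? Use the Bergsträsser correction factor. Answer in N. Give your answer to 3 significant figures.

65.3 N

C = D/d = 38.0/2.7 = 14.0741
K_B = (4C+2)/(4C−3) = 58.296/53.296 = 1.0938
τ_max = K·8FD/(πd³) → F_max = τ_allow·πd³/(8DK)
F_max = 351·π·2.7³/(8·38.0·1.0938) = 21704/332.52 = 65.273 N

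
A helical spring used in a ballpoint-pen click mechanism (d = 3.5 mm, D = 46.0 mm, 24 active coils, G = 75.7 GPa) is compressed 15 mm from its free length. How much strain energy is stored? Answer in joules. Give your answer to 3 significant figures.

0.0684 J

k = Gd⁴/(8D³N_a) = (75.7×10³)(3.5⁴)/(8·46.0³·24) = 0.60785 N/mm
U = ½kδ² = 0.5 × 0.60785 × 15² = 68.383 N·mm = 0.068383 J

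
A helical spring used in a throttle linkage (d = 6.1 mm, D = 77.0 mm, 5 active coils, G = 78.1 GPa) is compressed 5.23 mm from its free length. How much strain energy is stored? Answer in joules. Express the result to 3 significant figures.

0.0810 J

k = Gd⁴/(8D³N_a) = (78.1×10³)(6.1⁴)/(8·77.0³·5) = 5.9216 N/mm
U = ½kδ² = 0.5 × 5.9216 × 5.23² = 80.986 N·mm = 0.080986 J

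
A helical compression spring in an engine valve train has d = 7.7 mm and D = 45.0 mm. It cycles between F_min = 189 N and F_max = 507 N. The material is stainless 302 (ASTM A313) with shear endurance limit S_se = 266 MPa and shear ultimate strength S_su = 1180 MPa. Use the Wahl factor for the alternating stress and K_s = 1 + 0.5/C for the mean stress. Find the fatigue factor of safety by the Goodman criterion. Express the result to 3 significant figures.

C = D/d = 45.0/7.7 = 5.8442; K_W = (4C−1)/(4C−4)+0.615/C = 1.2601; K_s = 1+0.5/C = 1.0856
F_a = (F_max−F_min)/2 = 159 N; F_m = (F_max+F_min)/2 = 348 N
τ_a = K_W·8F_aD/(πd³) = 1.2601 × 39.91 = 50.288 MPa
τ_m = K_s·8F_mD/(πd³) = 1.0856 × 87.349 = 94.823 MPa
Goodman: 1/n_f = τ_a/S_se + τ_m/S_su = 50.288/266 + 94.823/1180 = 0.18905 + 0.08036 = 0.26941
n_f = 1/0.26941 = 3.712

3.71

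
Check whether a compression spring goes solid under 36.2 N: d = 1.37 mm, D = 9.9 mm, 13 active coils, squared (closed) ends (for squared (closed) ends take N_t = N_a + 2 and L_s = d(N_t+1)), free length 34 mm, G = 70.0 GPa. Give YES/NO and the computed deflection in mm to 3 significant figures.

YES, δ = 14.8 mm

k = Gd⁴/(8D³N_a) = (70.0×10³)(1.37⁴)/(8·9.9³·13) = 2.4437 N/mm
N_t = 15; L_s = 1.37·16 = 21.92 mm; δ_solid = L₀ − L_s = 34 − 21.92 = 12.08 mm
δ = F/k = 36.2/2.4437 = 14.814 mm
δ ≥ δ_solid → spring goes solid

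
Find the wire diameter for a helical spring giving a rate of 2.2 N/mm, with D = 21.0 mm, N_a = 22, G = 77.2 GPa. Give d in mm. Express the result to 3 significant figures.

2.61 mm

d = (8D³N_a·k / G)^(1/4) = (8·21.0³·22·2.2 / (77.2×10³))^0.25
  = (46.449)^0.25 = 2.6106 mm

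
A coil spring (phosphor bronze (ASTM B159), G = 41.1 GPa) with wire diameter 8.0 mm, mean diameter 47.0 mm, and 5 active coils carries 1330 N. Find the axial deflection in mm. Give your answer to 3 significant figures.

32.8 mm

k = Gd⁴/(8D³N_a) = (41.1×10³)(8.0⁴)/(8·47.0³·5) = 40.537 N/mm
δ = F/k = 1330 / 40.537 = 32.81 mm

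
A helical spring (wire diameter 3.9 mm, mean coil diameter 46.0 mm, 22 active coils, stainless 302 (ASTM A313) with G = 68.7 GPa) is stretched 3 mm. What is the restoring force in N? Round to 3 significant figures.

2.78 N

k = Gd⁴/(8D³N_a) = (68.7×10³)(3.9⁴)/(8·46.0³·22) = 0.92775 N/mm
F = k·δ = 0.92775 × 3 = 2.7832 N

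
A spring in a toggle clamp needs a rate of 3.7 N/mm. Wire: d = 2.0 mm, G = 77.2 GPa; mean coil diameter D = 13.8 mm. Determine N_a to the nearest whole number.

16

N_a = Gd⁴/(8D³k) = (77.2×10³ × 2.0⁴)/(8 × 13.8³ × 3.7)
    = 1.2352e+06 / 77790.9 = 15.88 → 16 coils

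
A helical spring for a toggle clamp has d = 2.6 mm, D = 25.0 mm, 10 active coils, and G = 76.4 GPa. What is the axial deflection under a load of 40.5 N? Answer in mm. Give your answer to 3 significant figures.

14.5 mm

k = Gd⁴/(8D³N_a) = (76.4×10³)(2.6⁴)/(8·25.0³·10) = 2.793 N/mm
δ = F/k = 40.5 / 2.793 = 14.5 mm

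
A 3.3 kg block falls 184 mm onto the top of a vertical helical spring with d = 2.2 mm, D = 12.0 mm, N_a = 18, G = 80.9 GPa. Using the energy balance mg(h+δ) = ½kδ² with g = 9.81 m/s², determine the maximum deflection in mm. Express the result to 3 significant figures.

k = Gd⁴/(8D³N_a) = (80.9×10³)(2.2⁴)/(8·12.0³·18) = 7.6161 N/mm
W = mg = 3.3 × 9.81 = 32.373 N
½kδ² − Wδ − Wh = 0 → δ = (W + √(W² + 2kWh))/k
δ = (32.373 + √(1048 + 90732.7))/7.6161 = (32.373 + 302.95)/7.6161 = 44.029 mm

44.0 mm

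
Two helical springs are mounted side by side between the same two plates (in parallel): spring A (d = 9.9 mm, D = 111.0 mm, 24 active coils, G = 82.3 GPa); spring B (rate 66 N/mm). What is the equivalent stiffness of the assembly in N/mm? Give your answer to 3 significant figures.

k_A = Gd⁴/(8D³N_a) = (82.3×10³)(9.9⁴)/(8·111.0³·24) = 3.0107 N/mm
Parallel: k_eq = 3.0107 + 66 = 69.011 N/mm

69.0 N/mm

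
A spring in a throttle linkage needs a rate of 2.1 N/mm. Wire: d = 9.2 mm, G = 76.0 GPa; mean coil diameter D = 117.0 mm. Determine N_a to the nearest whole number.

N_a = Gd⁴/(8D³k) = (76.0×10³ × 9.2⁴)/(8 × 117.0³ × 2.1)
    = 5.44459e+08 / 2.69071e+07 = 20.23 → 20 coils

20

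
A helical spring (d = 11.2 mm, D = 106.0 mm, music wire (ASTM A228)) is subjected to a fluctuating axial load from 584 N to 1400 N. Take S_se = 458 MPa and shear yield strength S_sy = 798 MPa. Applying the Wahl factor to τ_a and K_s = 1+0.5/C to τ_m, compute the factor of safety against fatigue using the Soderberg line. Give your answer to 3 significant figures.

C = D/d = 106.0/11.2 = 9.4643; K_W = (4C−1)/(4C−4)+0.615/C = 1.1536; K_s = 1+0.5/C = 1.0528
F_a = (F_max−F_min)/2 = 408 N; F_m = (F_max+F_min)/2 = 992 N
τ_a = K_W·8F_aD/(πd³) = 1.1536 × 78.388 = 90.428 MPa
τ_m = K_s·8F_mD/(πd³) = 1.0528 × 190.59 = 200.66 MPa
Soderberg: 1/n_f = τ_a/S_se + τ_m/S_sy = 90.428/458 + 200.66/798 = 0.19744 + 0.25145 = 0.4489
n_f = 1/0.4489 = 2.228

2.23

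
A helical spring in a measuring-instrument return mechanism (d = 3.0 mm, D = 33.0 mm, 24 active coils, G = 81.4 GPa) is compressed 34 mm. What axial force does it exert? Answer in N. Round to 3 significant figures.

k = Gd⁴/(8D³N_a) = (81.4×10³)(3.0⁴)/(8·33.0³·24) = 0.95558 N/mm
F = k·δ = 0.95558 × 34 = 32.49 N

32.5 N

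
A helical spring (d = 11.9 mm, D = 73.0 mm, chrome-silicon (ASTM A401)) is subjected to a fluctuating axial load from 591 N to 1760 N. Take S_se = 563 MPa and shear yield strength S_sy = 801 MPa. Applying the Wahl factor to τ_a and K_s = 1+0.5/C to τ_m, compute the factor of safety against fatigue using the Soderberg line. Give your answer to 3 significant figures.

3.15

C = D/d = 73.0/11.9 = 6.1345; K_W = (4C−1)/(4C−4)+0.615/C = 1.2463; K_s = 1+0.5/C = 1.0815
F_a = (F_max−F_min)/2 = 584.5 N; F_m = (F_max+F_min)/2 = 1175.5 N
τ_a = K_W·8F_aD/(πd³) = 1.2463 × 64.477 = 80.36 MPa
τ_m = K_s·8F_mD/(πd³) = 1.0815 × 129.67 = 140.24 MPa
Soderberg: 1/n_f = τ_a/S_se + τ_m/S_sy = 80.36/563 + 140.24/801 = 0.14273 + 0.17508 = 0.31782
n_f = 1/0.31782 = 3.146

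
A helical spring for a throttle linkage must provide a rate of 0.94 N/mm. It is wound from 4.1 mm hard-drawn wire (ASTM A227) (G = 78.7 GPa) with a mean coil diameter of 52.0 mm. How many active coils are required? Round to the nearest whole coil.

N_a = Gd⁴/(8D³k) = (78.7×10³ × 4.1⁴)/(8 × 52.0³ × 0.94)
    = 2.22387e+07 / 1.05737e+06 = 21.03 → 21 coils

21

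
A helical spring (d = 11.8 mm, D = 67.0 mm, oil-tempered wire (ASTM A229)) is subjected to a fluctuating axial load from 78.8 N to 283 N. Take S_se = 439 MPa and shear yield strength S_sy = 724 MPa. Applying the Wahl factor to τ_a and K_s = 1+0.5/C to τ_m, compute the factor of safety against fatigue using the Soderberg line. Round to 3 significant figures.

17.0

C = D/d = 67.0/11.8 = 5.6780; K_W = (4C−1)/(4C−4)+0.615/C = 1.2686; K_s = 1+0.5/C = 1.0881
F_a = (F_max−F_min)/2 = 102.1 N; F_m = (F_max+F_min)/2 = 180.9 N
τ_a = K_W·8F_aD/(πd³) = 1.2686 × 10.602 = 13.45 MPa
τ_m = K_s·8F_mD/(πd³) = 1.0881 × 18.785 = 20.439 MPa
Soderberg: 1/n_f = τ_a/S_se + τ_m/S_sy = 13.45/439 + 20.439/724 = 0.03064 + 0.02823 = 0.058869
n_f = 1/0.058869 = 16.99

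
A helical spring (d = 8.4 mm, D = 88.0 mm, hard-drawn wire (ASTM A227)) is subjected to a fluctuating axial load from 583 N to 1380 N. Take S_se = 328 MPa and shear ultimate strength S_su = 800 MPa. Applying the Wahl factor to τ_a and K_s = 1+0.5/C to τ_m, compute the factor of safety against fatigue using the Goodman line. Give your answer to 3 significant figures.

C = D/d = 88.0/8.4 = 10.4762; K_W = (4C−1)/(4C−4)+0.615/C = 1.1379; K_s = 1+0.5/C = 1.0477
F_a = (F_max−F_min)/2 = 398.5 N; F_m = (F_max+F_min)/2 = 981.5 N
τ_a = K_W·8F_aD/(πd³) = 1.1379 × 150.67 = 171.43 MPa
τ_m = K_s·8F_mD/(πd³) = 1.0477 × 371.09 = 388.8 MPa
Goodman: 1/n_f = τ_a/S_se + τ_m/S_su = 171.43/328 + 388.8/800 = 0.52267 + 0.48600 = 1.0087
n_f = 1/1.0087 = 0.9914

0.991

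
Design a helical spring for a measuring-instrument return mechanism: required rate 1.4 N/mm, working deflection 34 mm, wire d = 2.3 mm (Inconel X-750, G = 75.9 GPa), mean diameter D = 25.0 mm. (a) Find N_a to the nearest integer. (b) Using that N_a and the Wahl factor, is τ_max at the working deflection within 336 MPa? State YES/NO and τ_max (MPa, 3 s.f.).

N_a = Gd⁴/(8D³k) = (75.9×10³)(2.3⁴)/(8·25.0³·1.4) = 12.14 → N_a = 12
Actual rate k = Gd⁴/(8D³·12) = 1.416 N/mm
Working load F = kδ = 1.416·34 = 48.144 N
C = 25.0/2.3 = 10.8696; K_W = (4C−1)/(4C−4)+0.615/C = 1.1326
τ_max = K_W·8FD/(πd³) = 1.1326·251.91 = 285.3 MPa
τ_max ≤ 336 MPa → acceptable

(a) 12 coils; (b) YES, τ_max = 285 MPa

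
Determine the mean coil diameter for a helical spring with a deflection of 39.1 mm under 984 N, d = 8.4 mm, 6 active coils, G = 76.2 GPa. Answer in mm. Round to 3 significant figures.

Required rate k = F/δ = 984/39.1 = 25.166 N/mm
D = (Gd⁴/(8N_a·k))^(1/3) = (76.2×10³·8.4⁴/(8·6·25.166))^(1/3)
  = (314060)^(1/3) = 67.9732 mm

68.0 mm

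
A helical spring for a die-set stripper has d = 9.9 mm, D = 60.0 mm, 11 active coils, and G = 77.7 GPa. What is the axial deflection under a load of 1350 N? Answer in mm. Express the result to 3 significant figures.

k = Gd⁴/(8D³N_a) = (77.7×10³)(9.9⁴)/(8·60.0³·11) = 39.267 N/mm
δ = F/k = 1350 / 39.267 = 34.38 mm

34.4 mm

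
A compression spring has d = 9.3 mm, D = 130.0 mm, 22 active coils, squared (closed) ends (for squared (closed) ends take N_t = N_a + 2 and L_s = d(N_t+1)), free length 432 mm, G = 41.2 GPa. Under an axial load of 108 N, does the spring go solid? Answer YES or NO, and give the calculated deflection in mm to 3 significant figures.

NO, δ = 135 mm

k = Gd⁴/(8D³N_a) = (41.2×10³)(9.3⁴)/(8·130.0³·22) = 0.79705 N/mm
N_t = 24; L_s = 9.3·25 = 232.5 mm; δ_solid = L₀ − L_s = 432 − 232.5 = 199.5 mm
δ = F/k = 108/0.79705 = 135.5 mm
δ < δ_solid → spring does not go solid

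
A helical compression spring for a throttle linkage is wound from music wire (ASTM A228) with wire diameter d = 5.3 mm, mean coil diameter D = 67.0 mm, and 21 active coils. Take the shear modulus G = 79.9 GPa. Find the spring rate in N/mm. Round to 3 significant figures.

k = Gd⁴/(8D³N_a) = (79.9×10³ × 5.3⁴) / (8 × 67.0³ × 21)
  = 6.30449e+07 / 5.05282e+07 = 1.2477 N/mm

1.25 N/mm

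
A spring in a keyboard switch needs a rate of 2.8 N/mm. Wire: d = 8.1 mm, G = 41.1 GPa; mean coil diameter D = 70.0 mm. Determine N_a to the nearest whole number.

N_a = Gd⁴/(8D³k) = (41.1×10³ × 8.1⁴)/(8 × 70.0³ × 2.8)
    = 1.76922e+08 / 7.6832e+06 = 23.03 → 23 coils

23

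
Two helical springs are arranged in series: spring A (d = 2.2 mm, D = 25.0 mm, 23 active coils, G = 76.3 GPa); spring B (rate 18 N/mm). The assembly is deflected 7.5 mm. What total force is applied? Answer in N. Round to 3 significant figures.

k_A = Gd⁴/(8D³N_a) = (76.3×10³)(2.2⁴)/(8·25.0³·23) = 0.6217 N/mm
Series: 1/k_eq = 1/0.6217 + 1/18 = 1.6641; k_eq = 0.60094 N/mm
F = k_eq·δ = 0.60094·7.5 = 4.507 N

4.51 N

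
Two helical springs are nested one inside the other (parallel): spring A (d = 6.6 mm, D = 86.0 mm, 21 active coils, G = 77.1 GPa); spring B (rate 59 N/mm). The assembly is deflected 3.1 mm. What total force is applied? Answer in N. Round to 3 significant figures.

187 N

k_A = Gd⁴/(8D³N_a) = (77.1×10³)(6.6⁴)/(8·86.0³·21) = 1.3691 N/mm
Parallel: k_eq = 1.3691 + 59 = 60.369 N/mm
F = k_eq·δ = 60.369·3.1 = 187.14 N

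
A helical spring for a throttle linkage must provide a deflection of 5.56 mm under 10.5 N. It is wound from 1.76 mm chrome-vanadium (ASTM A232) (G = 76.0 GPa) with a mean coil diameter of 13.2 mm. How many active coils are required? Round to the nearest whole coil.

Required rate k = F/δ = 10.5/5.56 = 1.8885 N/mm
N_a = Gd⁴/(8D³k) = (76.0×10³ × 1.76⁴)/(8 × 13.2³ × 1.8885)
    = 729230 / 34747.7 = 20.99 → 21 coils

21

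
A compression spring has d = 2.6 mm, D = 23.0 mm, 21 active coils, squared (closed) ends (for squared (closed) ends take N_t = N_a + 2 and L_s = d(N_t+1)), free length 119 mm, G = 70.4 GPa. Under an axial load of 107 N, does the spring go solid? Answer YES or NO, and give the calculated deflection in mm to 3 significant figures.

YES, δ = 68.0 mm

k = Gd⁴/(8D³N_a) = (70.4×10³)(2.6⁴)/(8·23.0³·21) = 1.5739 N/mm
N_t = 23; L_s = 2.6·24 = 62.4 mm; δ_solid = L₀ − L_s = 119 − 62.4 = 56.6 mm
δ = F/k = 107/1.5739 = 67.985 mm
δ ≥ δ_solid → spring goes solid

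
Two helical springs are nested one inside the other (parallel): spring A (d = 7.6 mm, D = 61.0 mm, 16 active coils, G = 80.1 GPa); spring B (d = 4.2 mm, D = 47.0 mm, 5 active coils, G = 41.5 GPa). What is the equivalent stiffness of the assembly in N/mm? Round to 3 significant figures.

12.3 N/mm

k_A = Gd⁴/(8D³N_a) = (80.1×10³)(7.6⁴)/(8·61.0³·16) = 9.1979 N/mm
k_B = Gd⁴/(8D³N_a) = (41.5×10³)(4.2⁴)/(8·47.0³·5) = 3.1095 N/mm
Parallel: k_eq = 9.1979 + 3.1095 = 12.307 N/mm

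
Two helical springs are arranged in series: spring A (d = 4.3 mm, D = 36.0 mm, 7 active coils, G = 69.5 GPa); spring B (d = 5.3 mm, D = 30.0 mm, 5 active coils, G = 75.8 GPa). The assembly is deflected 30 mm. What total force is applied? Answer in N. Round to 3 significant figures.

234 N

k_A = Gd⁴/(8D³N_a) = (69.5×10³)(4.3⁴)/(8·36.0³·7) = 9.0942 N/mm
k_B = Gd⁴/(8D³N_a) = (75.8×10³)(5.3⁴)/(8·30.0³·5) = 55.379 N/mm
Series: 1/k_eq = 1/9.0942 + 1/55.379 = 0.12802; k_eq = 7.8114 N/mm
F = k_eq·δ = 7.8114·30 = 234.34 N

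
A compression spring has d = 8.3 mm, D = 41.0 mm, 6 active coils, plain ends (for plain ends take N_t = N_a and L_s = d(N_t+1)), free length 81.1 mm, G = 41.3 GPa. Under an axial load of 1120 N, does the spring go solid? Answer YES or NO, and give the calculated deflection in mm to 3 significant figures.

k = Gd⁴/(8D³N_a) = (41.3×10³)(8.3⁴)/(8·41.0³·6) = 59.247 N/mm
N_t = 6; L_s = 8.3·7 = 58.1 mm; δ_solid = L₀ − L_s = 81.1 − 58.1 = 23 mm
δ = F/k = 1120/59.247 = 18.904 mm
δ < δ_solid → spring does not go solid

NO, δ = 18.9 mm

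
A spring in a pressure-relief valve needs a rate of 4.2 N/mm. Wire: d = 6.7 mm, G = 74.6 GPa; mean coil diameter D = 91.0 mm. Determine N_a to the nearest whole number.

N_a = Gd⁴/(8D³k) = (74.6×10³ × 6.7⁴)/(8 × 91.0³ × 4.2)
    = 1.50327e+08 / 2.532e+07 = 5.937 → 6 coils

6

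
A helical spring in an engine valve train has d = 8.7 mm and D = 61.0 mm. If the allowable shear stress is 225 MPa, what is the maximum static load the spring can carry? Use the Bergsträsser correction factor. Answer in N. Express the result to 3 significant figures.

795 N

C = D/d = 61.0/8.7 = 7.0115
K_B = (4C+2)/(4C−3) = 30.046/25.046 = 1.1996
τ_max = K·8FD/(πd³) → F_max = τ_allow·πd³/(8DK)
F_max = 225·π·8.7³/(8·61.0·1.1996) = 4.6547e+05/585.42 = 795.1 N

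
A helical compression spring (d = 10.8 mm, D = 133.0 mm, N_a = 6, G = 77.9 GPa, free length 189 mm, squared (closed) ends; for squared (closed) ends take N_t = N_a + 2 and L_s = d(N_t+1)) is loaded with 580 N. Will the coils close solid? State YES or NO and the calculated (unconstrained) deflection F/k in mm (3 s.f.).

NO, δ = 61.8 mm

k = Gd⁴/(8D³N_a) = (77.9×10³)(10.8⁴)/(8·133.0³·6) = 9.385 N/mm
N_t = 8; L_s = 10.8·9 = 97.2 mm; δ_solid = L₀ − L_s = 189 − 97.2 = 91.8 mm
δ = F/k = 580/9.385 = 61.8 mm
δ < δ_solid → spring does not go solid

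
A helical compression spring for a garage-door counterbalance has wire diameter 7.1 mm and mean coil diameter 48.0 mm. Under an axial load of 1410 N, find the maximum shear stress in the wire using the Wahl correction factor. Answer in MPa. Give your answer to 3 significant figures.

588 MPa

Spring index C = D/d = 48.0/7.1 = 6.7606
K_W = (4C−1)/(4C−4) + 0.615/C = 26.042/23.042 + 0.0910 = 1.2212
τ₀ = 8FD/(πd³) = 8·1410·48.0/(π·7.1³) = 541440/1124.4 = 481.53 MPa
τ_max = K·τ₀ = 1.2212 × 481.53 = 588.03 MPa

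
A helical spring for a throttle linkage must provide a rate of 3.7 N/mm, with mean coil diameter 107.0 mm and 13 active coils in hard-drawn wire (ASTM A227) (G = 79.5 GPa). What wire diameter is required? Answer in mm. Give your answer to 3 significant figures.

8.78 mm

d = (8D³N_a·k / G)^(1/4) = (8·107.0³·13·3.7 / (79.5×10³))^0.25
  = (5929.5)^0.25 = 8.7752 mm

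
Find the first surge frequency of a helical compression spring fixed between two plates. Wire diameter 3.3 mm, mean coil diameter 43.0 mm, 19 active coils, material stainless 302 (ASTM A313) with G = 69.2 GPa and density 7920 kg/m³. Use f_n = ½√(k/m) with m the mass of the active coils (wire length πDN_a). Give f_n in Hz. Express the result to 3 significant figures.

31.2 Hz

k = Gd⁴/(8D³N_a) = (69.2×10³)(3.3⁴)/(8·43.0³·19) = 0.67907 N/mm = 679.07 N/m
Wire length L = πDN_a = π·43.0·19 = 2566.7 mm
m = ρ·(πd²/4)·L = 7920 × 8.553×10⁻⁶ m² × 2.5667 m = 0.17387 kg
f_n = ½√(k/m) = 0.5·√(679.07/0.17387) = 0.5·√(3905.7) = 31.248 Hz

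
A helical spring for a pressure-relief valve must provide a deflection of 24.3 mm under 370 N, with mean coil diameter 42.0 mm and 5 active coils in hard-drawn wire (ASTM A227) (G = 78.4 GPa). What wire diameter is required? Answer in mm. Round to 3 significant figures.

4.90 mm

Required rate k = F/δ = 370/24.3 = 15.226 N/mm
d = (8D³N_a·k / G)^(1/4) = (8·42.0³·5·15.226 / (78.4×10³))^0.25
  = (575.56)^0.25 = 4.8980 mm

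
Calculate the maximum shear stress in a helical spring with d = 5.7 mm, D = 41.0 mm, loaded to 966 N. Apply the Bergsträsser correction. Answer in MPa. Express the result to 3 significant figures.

Spring index C = D/d = 41.0/5.7 = 7.1930
K_B = (4C+2)/(4C−3) = 30.772/25.772 = 1.1940
τ₀ = 8FD/(πd³) = 8·966·41.0/(π·5.7³) = 316848/581.8 = 544.6 MPa
τ_max = K·τ₀ = 1.1940 × 544.6 = 650.26 MPa

650 MPa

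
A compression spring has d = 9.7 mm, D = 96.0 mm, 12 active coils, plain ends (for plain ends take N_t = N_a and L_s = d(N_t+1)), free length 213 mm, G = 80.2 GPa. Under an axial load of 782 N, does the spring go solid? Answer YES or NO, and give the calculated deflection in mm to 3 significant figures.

YES, δ = 93.5 mm

k = Gd⁴/(8D³N_a) = (80.2×10³)(9.7⁴)/(8·96.0³·12) = 8.3594 N/mm
N_t = 12; L_s = 9.7·13 = 126.1 mm; δ_solid = L₀ − L_s = 213 − 126.1 = 86.9 mm
δ = F/k = 782/8.3594 = 93.547 mm
δ ≥ δ_solid → spring goes solid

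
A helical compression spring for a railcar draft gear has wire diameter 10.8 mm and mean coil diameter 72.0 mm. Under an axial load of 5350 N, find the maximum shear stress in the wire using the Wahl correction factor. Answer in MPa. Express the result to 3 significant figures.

Spring index C = D/d = 72.0/10.8 = 6.6667
K_W = (4C−1)/(4C−4) + 0.615/C = 25.667/22.667 + 0.0923 = 1.2246
τ₀ = 8FD/(πd³) = 8·5350·72.0/(π·10.8³) = 3.0816e+06/3957.5 = 778.67 MPa
τ_max = K·τ₀ = 1.2246 × 778.67 = 953.57 MPa

954 MPa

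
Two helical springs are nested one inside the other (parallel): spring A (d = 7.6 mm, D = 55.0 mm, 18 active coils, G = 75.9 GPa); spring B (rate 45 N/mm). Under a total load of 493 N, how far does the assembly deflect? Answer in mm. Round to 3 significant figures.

k_A = Gd⁴/(8D³N_a) = (75.9×10³)(7.6⁴)/(8·55.0³·18) = 10.569 N/mm
Parallel: k_eq = 10.569 + 45 = 55.569 N/mm
δ = F/k_eq = 493/55.569 = 8.8718 mm

8.87 mm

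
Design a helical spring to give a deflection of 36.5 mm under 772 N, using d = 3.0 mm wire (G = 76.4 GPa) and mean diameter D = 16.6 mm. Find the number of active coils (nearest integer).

Required rate k = F/δ = 772/36.5 = 21.151 N/mm
N_a = Gd⁴/(8D³k) = (76.4×10³ × 3.0⁴)/(8 × 16.6³ × 21.151)
    = 6.1884e+06 / 773996 = 7.995 → 8 coils

8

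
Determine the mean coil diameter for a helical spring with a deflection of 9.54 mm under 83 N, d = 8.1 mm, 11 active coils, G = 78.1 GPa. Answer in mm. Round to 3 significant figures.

Required rate k = F/δ = 83/9.54 = 8.7002 N/mm
D = (Gd⁴/(8N_a·k))^(1/3) = (78.1×10³·8.1⁴/(8·11·8.7002))^(1/3)
  = (439115)^(1/3) = 76.0080 mm

76.0 mm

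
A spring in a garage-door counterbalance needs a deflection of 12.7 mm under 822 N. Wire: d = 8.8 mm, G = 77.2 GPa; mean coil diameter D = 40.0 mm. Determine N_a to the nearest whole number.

Required rate k = F/δ = 822/12.7 = 64.724 N/mm
N_a = Gd⁴/(8D³k) = (77.2×10³ × 8.8⁴)/(8 × 40.0³ × 64.724)
    = 4.62965e+08 / 3.31389e+07 = 13.97 → 14 coils

14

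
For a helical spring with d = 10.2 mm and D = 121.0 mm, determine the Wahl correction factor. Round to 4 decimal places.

C = D/d = 121.0/10.2 = 11.8627
K_W = (4C−1)/(4C−4) + 0.615/C = 46.451/43.451 + 0.0518 = 1.1209

1.1209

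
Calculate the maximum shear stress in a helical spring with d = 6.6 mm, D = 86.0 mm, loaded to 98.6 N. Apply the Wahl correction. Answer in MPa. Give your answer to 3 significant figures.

83.3 MPa

Spring index C = D/d = 86.0/6.6 = 13.0303
K_W = (4C−1)/(4C−4) + 0.615/C = 51.121/48.121 + 0.0472 = 1.1095
τ₀ = 8FD/(πd³) = 8·98.6·86.0/(π·6.6³) = 67836.8/903.2 = 75.108 MPa
τ_max = K·τ₀ = 1.1095 × 75.108 = 83.335 MPa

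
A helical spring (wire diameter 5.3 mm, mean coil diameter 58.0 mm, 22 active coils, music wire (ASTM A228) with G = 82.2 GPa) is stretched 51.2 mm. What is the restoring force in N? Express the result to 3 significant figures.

k = Gd⁴/(8D³N_a) = (82.2×10³)(5.3⁴)/(8·58.0³·22) = 1.8888 N/mm
F = k·δ = 1.8888 × 51.2 = 96.705 N

96.7 N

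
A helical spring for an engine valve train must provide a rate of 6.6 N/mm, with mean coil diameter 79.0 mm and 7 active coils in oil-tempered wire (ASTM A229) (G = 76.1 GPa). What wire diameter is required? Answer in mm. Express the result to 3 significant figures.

7.00 mm

d = (8D³N_a·k / G)^(1/4) = (8·79.0³·7·6.6 / (76.1×10³))^0.25
  = (2394.6)^0.25 = 6.9953 mm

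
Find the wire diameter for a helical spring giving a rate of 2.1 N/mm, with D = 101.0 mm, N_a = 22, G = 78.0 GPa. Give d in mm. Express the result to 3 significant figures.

8.36 mm

d = (8D³N_a·k / G)^(1/4) = (8·101.0³·22·2.1 / (78.0×10³))^0.25
  = (4882)^0.25 = 8.3589 mm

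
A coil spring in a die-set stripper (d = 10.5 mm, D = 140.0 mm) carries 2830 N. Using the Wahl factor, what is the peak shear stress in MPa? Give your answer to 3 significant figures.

Spring index C = D/d = 140.0/10.5 = 13.3333
K_W = (4C−1)/(4C−4) + 0.615/C = 52.333/49.333 + 0.0461 = 1.1069
τ₀ = 8FD/(πd³) = 8·2830·140.0/(π·10.5³) = 3.1696e+06/3636.8 = 871.54 MPa
τ_max = K·τ₀ = 1.1069 × 871.54 = 964.74 MPa

965 MPa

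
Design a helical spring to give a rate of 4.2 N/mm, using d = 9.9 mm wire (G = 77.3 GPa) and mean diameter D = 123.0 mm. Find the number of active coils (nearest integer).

12

N_a = Gd⁴/(8D³k) = (77.3×10³ × 9.9⁴)/(8 × 123.0³ × 4.2)
    = 7.42541e+08 / 6.25251e+07 = 11.88 → 12 coils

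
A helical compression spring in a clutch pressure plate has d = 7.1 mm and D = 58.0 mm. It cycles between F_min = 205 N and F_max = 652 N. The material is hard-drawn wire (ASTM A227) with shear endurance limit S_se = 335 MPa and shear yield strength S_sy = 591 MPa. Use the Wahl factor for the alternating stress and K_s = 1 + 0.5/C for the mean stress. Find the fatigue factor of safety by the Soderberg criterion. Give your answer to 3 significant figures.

1.56

C = D/d = 58.0/7.1 = 8.1690; K_W = (4C−1)/(4C−4)+0.615/C = 1.1799; K_s = 1+0.5/C = 1.0612
F_a = (F_max−F_min)/2 = 223.5 N; F_m = (F_max+F_min)/2 = 428.5 N
τ_a = K_W·8F_aD/(πd³) = 1.1799 × 92.23 = 108.82 MPa
τ_m = K_s·8F_mD/(πd³) = 1.0612 × 176.83 = 187.65 MPa
Soderberg: 1/n_f = τ_a/S_se + τ_m/S_sy = 108.82/335 + 187.65/591 = 0.32484 + 0.31751 = 0.64235
n_f = 1/0.64235 = 1.557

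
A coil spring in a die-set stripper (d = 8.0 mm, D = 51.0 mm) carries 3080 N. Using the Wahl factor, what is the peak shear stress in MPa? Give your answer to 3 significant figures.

Spring index C = D/d = 51.0/8.0 = 6.3750
K_W = (4C−1)/(4C−4) + 0.615/C = 24.500/21.500 + 0.0965 = 1.2360
τ₀ = 8FD/(πd³) = 8·3080·51.0/(π·8.0³) = 1.25664e+06/1608.5 = 781.25 MPa
τ_max = K·τ₀ = 1.2360 × 781.25 = 965.63 MPa

966 MPa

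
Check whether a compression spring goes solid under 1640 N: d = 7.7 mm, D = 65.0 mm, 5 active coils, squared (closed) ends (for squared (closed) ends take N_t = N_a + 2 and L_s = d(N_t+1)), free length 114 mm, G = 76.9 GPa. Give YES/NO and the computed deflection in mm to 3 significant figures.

k = Gd⁴/(8D³N_a) = (76.9×10³)(7.7⁴)/(8·65.0³·5) = 24.609 N/mm
N_t = 7; L_s = 7.7·8 = 61.6 mm; δ_solid = L₀ − L_s = 114 − 61.6 = 52.4 mm
δ = F/k = 1640/24.609 = 66.643 mm
δ ≥ δ_solid → spring goes solid

YES, δ = 66.6 mm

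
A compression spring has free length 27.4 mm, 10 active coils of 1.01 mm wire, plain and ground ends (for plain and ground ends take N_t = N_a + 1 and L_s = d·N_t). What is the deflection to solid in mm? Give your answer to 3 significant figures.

16.3 mm

N_t = 11; L_s = 1.01·11 = 11.11 mm
δ_solid = L₀ − L_s = 27.4 − 11.11 = 16.29 mm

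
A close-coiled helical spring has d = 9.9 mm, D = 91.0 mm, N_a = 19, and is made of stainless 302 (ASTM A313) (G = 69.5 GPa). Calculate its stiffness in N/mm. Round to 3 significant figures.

k = Gd⁴/(8D³N_a) = (69.5×10³ × 9.9⁴) / (8 × 91.0³ × 19)
  = 6.67614e+08 / 1.14543e+08 = 5.8285 N/mm

5.83 N/mm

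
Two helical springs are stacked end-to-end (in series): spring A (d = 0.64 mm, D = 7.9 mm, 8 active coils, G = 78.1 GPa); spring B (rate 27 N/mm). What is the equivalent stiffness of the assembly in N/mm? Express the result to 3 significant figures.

0.409 N/mm

k_A = Gd⁴/(8D³N_a) = (78.1×10³)(0.64⁴)/(8·7.9³·8) = 0.41525 N/mm
Series: 1/k_eq = 1/0.41525 + 1/27 = 2.4452; k_eq = 0.40896 N/mm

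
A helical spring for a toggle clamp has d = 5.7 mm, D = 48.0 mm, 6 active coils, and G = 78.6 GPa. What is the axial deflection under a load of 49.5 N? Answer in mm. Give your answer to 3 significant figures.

k = Gd⁴/(8D³N_a) = (78.6×10³)(5.7⁴)/(8·48.0³·6) = 15.63 N/mm
δ = F/k = 49.5 / 15.63 = 3.167 mm

3.17 mm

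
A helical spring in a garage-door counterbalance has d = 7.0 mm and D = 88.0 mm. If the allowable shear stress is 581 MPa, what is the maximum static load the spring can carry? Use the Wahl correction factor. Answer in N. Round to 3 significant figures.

C = D/d = 88.0/7.0 = 12.5714
K_W = (4C−1)/(4C−4) + 0.615/C = 49.286/46.286 + 0.0489 = 1.1137
τ_max = K·8FD/(πd³) → F_max = τ_allow·πd³/(8DK)
F_max = 581·π·7.0³/(8·88.0·1.1137) = 6.2607e+05/784.07 = 798.48 N

798 N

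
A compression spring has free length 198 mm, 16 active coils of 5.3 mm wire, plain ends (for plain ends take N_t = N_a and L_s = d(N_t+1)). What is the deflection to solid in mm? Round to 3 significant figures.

N_t = 16; L_s = 5.3·17 = 90.1 mm
δ_solid = L₀ − L_s = 198 − 90.1 = 107.9 mm

108 mm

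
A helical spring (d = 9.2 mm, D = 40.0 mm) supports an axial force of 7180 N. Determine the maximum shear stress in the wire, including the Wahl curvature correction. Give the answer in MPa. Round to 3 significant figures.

Spring index C = D/d = 40.0/9.2 = 4.3478
K_W = (4C−1)/(4C−4) + 0.615/C = 16.391/13.391 + 0.1414 = 1.3655
τ₀ = 8FD/(πd³) = 8·7180·40.0/(π·9.2³) = 2.2976e+06/2446.3 = 939.21 MPa
τ_max = K·τ₀ = 1.3655 × 939.21 = 1282.5 MPa

1280 MPa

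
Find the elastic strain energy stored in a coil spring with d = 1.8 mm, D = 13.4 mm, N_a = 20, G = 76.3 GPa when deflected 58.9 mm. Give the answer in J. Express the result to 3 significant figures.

3.61 J

k = Gd⁴/(8D³N_a) = (76.3×10³)(1.8⁴)/(8·13.4³·20) = 2.0806 N/mm
U = ½kδ² = 0.5 × 2.0806 × 58.9² = 3608.9 N·mm = 3.6089 J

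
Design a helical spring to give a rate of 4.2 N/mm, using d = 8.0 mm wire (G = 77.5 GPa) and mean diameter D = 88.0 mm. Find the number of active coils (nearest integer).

N_a = Gd⁴/(8D³k) = (77.5×10³ × 8.0⁴)/(8 × 88.0³ × 4.2)
    = 3.1744e+08 / 2.28975e+07 = 13.86 → 14 coils

14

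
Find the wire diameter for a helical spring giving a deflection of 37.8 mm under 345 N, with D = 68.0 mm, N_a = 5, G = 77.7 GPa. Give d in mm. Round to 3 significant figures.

Required rate k = F/δ = 345/37.8 = 9.127 N/mm
d = (8D³N_a·k / G)^(1/4) = (8·68.0³·5·9.127 / (77.7×10³))^0.25
  = (1477.4)^0.25 = 6.1997 mm

6.20 mm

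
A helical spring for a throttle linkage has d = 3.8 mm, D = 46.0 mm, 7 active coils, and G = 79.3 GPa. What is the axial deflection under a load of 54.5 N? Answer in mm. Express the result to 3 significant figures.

18.0 mm

k = Gd⁴/(8D³N_a) = (79.3×10³)(3.8⁴)/(8·46.0³·7) = 3.0335 N/mm
δ = F/k = 54.5 / 3.0335 = 17.966 mm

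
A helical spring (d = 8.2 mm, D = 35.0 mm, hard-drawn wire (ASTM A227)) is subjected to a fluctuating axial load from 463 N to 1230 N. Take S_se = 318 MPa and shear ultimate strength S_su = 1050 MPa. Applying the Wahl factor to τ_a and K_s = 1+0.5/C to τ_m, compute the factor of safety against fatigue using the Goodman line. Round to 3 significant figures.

C = D/d = 35.0/8.2 = 4.2683; K_W = (4C−1)/(4C−4)+0.615/C = 1.3736; K_s = 1+0.5/C = 1.1171
F_a = (F_max−F_min)/2 = 383.5 N; F_m = (F_max+F_min)/2 = 846.5 N
τ_a = K_W·8F_aD/(πd³) = 1.3736 × 61.991 = 85.149 MPa
τ_m = K_s·8F_mD/(πd³) = 1.1171 × 136.83 = 152.86 MPa
Goodman: 1/n_f = τ_a/S_se + τ_m/S_su = 85.149/318 + 152.86/1050 = 0.26776 + 0.14558 = 0.41335
n_f = 1/0.41335 = 2.419

2.42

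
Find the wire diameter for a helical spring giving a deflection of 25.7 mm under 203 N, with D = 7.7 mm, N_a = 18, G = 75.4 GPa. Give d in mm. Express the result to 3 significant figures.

Required rate k = F/δ = 203/25.7 = 7.8988 N/mm
d = (8D³N_a·k / G)^(1/4) = (8·7.7³·18·7.8988 / (75.4×10³))^0.25
  = (6.8869)^0.25 = 1.6200 mm

1.62 mm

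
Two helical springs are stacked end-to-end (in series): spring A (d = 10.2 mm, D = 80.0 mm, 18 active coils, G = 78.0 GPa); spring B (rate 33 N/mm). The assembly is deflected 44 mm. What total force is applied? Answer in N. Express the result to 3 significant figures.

374 N

k_A = Gd⁴/(8D³N_a) = (78.0×10³)(10.2⁴)/(8·80.0³·18) = 11.452 N/mm
Series: 1/k_eq = 1/11.452 + 1/33 = 0.11763; k_eq = 8.5014 N/mm
F = k_eq·δ = 8.5014·44 = 374.06 N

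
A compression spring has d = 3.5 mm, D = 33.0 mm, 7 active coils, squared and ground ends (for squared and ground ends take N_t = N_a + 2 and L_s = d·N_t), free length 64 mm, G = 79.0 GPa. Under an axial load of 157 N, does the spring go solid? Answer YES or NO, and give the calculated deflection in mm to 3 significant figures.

k = Gd⁴/(8D³N_a) = (79.0×10³)(3.5⁴)/(8·33.0³·7) = 5.8907 N/mm
N_t = 9; L_s = 3.5·9 = 31.5 mm; δ_solid = L₀ − L_s = 64 − 31.5 = 32.5 mm
δ = F/k = 157/5.8907 = 26.652 mm
δ < δ_solid → spring does not go solid

NO, δ = 26.7 mm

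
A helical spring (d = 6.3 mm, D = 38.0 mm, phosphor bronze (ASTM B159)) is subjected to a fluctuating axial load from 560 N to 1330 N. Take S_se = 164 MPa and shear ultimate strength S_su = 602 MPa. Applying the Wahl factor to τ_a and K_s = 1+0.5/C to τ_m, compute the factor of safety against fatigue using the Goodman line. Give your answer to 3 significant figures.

C = D/d = 38.0/6.3 = 6.0317; K_W = (4C−1)/(4C−4)+0.615/C = 1.2510; K_s = 1+0.5/C = 1.0829
F_a = (F_max−F_min)/2 = 385 N; F_m = (F_max+F_min)/2 = 945 N
τ_a = K_W·8F_aD/(πd³) = 1.2510 × 148.99 = 186.39 MPa
τ_m = K_s·8F_mD/(πd³) = 1.0829 × 365.71 = 396.02 MPa
Goodman: 1/n_f = τ_a/S_se + τ_m/S_su = 186.39/164 + 396.02/602 = 1.13653 + 0.65785 = 1.7944
n_f = 1/1.7944 = 0.5573

0.557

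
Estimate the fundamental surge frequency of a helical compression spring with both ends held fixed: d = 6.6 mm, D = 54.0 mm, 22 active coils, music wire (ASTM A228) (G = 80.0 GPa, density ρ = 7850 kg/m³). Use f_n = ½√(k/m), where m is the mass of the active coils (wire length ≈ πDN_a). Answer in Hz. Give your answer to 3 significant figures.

37.0 Hz

k = Gd⁴/(8D³N_a) = (80.0×10³)(6.6⁴)/(8·54.0³·22) = 5.4774 N/mm = 5477.4 N/m
Wire length L = πDN_a = π·54.0·22 = 3732.2 mm
m = ρ·(πd²/4)·L = 7850 × 34.212×10⁻⁶ m² × 3.7322 m = 1.0023 kg
f_n = ½√(k/m) = 0.5·√(5477.4/1.0023) = 0.5·√(5464.6) = 36.961 Hz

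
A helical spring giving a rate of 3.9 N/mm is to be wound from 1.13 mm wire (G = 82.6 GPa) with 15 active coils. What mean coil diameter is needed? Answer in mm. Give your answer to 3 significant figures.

D = (Gd⁴/(8N_a·k))^(1/3) = (82.6×10³·1.13⁴/(8·15·3.9))^(1/3)
  = (287.772)^(1/3) = 6.6021 mm

6.60 mm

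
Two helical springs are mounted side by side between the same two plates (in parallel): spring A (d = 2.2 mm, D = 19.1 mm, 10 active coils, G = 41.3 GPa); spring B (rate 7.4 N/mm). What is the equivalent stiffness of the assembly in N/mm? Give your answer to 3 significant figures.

9.14 N/mm

k_A = Gd⁴/(8D³N_a) = (41.3×10³)(2.2⁴)/(8·19.1³·10) = 1.7356 N/mm
Parallel: k_eq = 1.7356 + 7.4 = 9.1356 N/mm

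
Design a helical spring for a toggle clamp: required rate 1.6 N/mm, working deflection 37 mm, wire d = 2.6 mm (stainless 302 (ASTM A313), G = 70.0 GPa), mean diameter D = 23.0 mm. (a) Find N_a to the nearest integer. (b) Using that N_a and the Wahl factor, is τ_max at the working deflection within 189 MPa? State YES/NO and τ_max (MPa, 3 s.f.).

N_a = Gd⁴/(8D³k) = (70.0×10³)(2.6⁴)/(8·23.0³·1.6) = 20.54 → N_a = 21
Actual rate k = Gd⁴/(8D³·21) = 1.5649 N/mm
Working load F = kδ = 1.5649·37 = 57.903 N
C = 23.0/2.6 = 8.8462; K_W = (4C−1)/(4C−4)+0.615/C = 1.1651
τ_max = K_W·8FD/(πd³) = 1.1651·192.95 = 224.81 MPa
τ_max > 189 MPa → exceeds allowable

(a) 21 coils; (b) NO, τ_max = 225 MPa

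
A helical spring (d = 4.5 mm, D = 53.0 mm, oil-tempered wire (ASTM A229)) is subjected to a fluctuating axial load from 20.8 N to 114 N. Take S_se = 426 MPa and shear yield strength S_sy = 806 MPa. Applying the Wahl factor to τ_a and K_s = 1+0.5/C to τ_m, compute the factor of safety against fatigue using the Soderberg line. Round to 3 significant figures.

C = D/d = 53.0/4.5 = 11.7778; K_W = (4C−1)/(4C−4)+0.615/C = 1.1218; K_s = 1+0.5/C = 1.0425
F_a = (F_max−F_min)/2 = 46.6 N; F_m = (F_max+F_min)/2 = 67.4 N
τ_a = K_W·8F_aD/(πd³) = 1.1218 × 69.018 = 77.425 MPa
τ_m = K_s·8F_mD/(πd³) = 1.0425 × 99.825 = 104.06 MPa
Soderberg: 1/n_f = τ_a/S_se + τ_m/S_sy = 77.425/426 + 104.06/806 = 0.18175 + 0.12911 = 0.31086
n_f = 1/0.31086 = 3.217

3.22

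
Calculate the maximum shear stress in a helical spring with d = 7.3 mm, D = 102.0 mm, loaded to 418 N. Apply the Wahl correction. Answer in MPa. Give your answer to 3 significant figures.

Spring index C = D/d = 102.0/7.3 = 13.9726
K_W = (4C−1)/(4C−4) + 0.615/C = 54.890/51.890 + 0.0440 = 1.1018
τ₀ = 8FD/(πd³) = 8·418·102.0/(π·7.3³) = 341088/1222.1 = 279.09 MPa
τ_max = K·τ₀ = 1.1018 × 279.09 = 307.51 MPa

308 MPa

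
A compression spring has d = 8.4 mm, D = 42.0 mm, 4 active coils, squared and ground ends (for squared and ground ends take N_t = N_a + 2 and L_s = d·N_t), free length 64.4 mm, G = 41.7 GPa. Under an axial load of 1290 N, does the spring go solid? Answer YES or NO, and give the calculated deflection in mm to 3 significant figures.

k = Gd⁴/(8D³N_a) = (41.7×10³)(8.4⁴)/(8·42.0³·4) = 87.57 N/mm
N_t = 6; L_s = 8.4·6 = 50.4 mm; δ_solid = L₀ − L_s = 64.4 − 50.4 = 14 mm
δ = F/k = 1290/87.57 = 14.731 mm
δ ≥ δ_solid → spring goes solid

YES, δ = 14.7 mm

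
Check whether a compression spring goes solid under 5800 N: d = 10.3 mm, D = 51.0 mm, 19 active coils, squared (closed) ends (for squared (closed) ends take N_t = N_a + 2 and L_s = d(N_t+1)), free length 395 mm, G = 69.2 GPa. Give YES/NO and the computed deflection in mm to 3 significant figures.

k = Gd⁴/(8D³N_a) = (69.2×10³)(10.3⁴)/(8·51.0³·19) = 38.628 N/mm
N_t = 21; L_s = 10.3·22 = 226.6 mm; δ_solid = L₀ − L_s = 395 − 226.6 = 168.4 mm
δ = F/k = 5800/38.628 = 150.15 mm
δ < δ_solid → spring does not go solid

NO, δ = 150 mm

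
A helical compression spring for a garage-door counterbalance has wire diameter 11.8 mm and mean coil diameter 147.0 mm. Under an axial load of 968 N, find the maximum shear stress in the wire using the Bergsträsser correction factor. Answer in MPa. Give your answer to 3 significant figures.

Spring index C = D/d = 147.0/11.8 = 12.4576
K_B = (4C+2)/(4C−3) = 51.831/46.831 = 1.1068
τ₀ = 8FD/(πd³) = 8·968·147.0/(π·11.8³) = 1.13837e+06/5161.7 = 220.54 MPa
τ_max = K·τ₀ = 1.1068 × 220.54 = 244.09 MPa

244 MPa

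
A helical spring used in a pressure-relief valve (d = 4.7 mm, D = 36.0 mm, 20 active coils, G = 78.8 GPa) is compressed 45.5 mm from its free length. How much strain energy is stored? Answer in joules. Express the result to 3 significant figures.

5.33 J

k = Gd⁴/(8D³N_a) = (78.8×10³)(4.7⁴)/(8·36.0³·20) = 5.151 N/mm
U = ½kδ² = 0.5 × 5.151 × 45.5² = 5331.9 N·mm = 5.3319 J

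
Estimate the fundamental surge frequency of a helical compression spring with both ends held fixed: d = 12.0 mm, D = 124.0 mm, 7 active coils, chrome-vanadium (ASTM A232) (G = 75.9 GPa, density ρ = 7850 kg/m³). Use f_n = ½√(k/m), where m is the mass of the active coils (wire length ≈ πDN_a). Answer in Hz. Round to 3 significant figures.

k = Gd⁴/(8D³N_a) = (75.9×10³)(12.0⁴)/(8·124.0³·7) = 14.741 N/mm = 14741 N/m
Wire length L = πDN_a = π·124.0·7 = 2726.9 mm
m = ρ·(πd²/4)·L = 7850 × 113.1×10⁻⁶ m² × 2.7269 m = 2.421 kg
f_n = ½√(k/m) = 0.5·√(14741/2.421) = 0.5·√(6088.7) = 39.015 Hz

39.0 Hz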